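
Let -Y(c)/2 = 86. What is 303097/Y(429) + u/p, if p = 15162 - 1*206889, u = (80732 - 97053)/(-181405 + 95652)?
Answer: -4983267921447019/2827880454132 ≈ -1762.2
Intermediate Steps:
Y(c) = -172 (Y(c) = -2*86 = -172)
u = 16321/85753 (u = -16321/(-85753) = -16321*(-1/85753) = 16321/85753 ≈ 0.19033)
p = -191727 (p = 15162 - 206889 = -191727)
303097/Y(429) + u/p = 303097/(-172) + (16321/85753)/(-191727) = 303097*(-1/172) + (16321/85753)*(-1/191727) = -303097/172 - 16321/16441165431 = -4983267921447019/2827880454132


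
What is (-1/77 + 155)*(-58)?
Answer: -692172/77 ≈ -8989.3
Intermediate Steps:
(-1/77 + 155)*(-58) = (11934/77)*(-58) = -692172/77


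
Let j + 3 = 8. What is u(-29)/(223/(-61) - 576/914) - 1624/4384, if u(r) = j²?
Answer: -406169137/65474492 ≈ -6.2035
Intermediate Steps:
j = 5 (j = -3 + 8 = 5)
u(r) = 25 (u(r) = 5² = 25)
u(-29)/(223/(-61) - 576/914) - 1624/4384 = 25/(223/(-61) - 576/914) - 1624/4384 = 25/(223*(-1/61) - 576*1/914) - 1624*1/4384 = 25/(-223/61 - 288/457) - 203/548 = 25/(-119479/27877) - 203/548 = 25*(-27877/119479) - 203/548 = -696925/119479 - 203/548 = -406169137/65474492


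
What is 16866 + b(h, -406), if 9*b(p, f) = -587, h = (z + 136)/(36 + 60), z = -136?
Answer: 151207/9 ≈ 16801.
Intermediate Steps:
h = 0 (h = (-136 + 136)/(36 + 60) = 0/96 = 0*(1/96) = 0)
b(p, f) = -587/9 (b(p, f) = (⅑)*(-587) = -587/9)
16866 + b(h, -406) = 16866 - 587/9 = 151207/9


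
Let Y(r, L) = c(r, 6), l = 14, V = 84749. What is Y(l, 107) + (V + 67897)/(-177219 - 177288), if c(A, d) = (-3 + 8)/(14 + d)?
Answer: -85359/472676 ≈ -0.18059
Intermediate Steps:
c(A, d) = 5/(14 + d)
Y(r, L) = ¼ (Y(r, L) = 5/(14 + 6) = 5/20 = 5*(1/20) = ¼)
Y(l, 107) + (V + 67897)/(-177219 - 177288) = ¼ + (84749 + 67897)/(-177219 - 177288) = ¼ + 152646/(-354507) = ¼ + 152646*(-1/354507) = ¼ - 50882/118169 = -85359/472676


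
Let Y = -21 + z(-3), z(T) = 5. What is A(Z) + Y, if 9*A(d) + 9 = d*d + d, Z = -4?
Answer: -47/3 ≈ -15.667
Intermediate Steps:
A(d) = -1 + d/9 + d**2/9 (A(d) = -1 + (d*d + d)/9 = -1 + (d**2 + d)/9 = -1 + (d + d**2)/9 = -1 + (d/9 + d**2/9) = -1 + d/9 + d**2/9)
Y = -16 (Y = -21 + 5 = -16)
A(Z) + Y = (-1 + (1/9)*(-4) + (1/9)*(-4)**2) - 16 = (-1 - 4/9 + (1/9)*16) - 16 = (-1 - 4/9 + 16/9) - 16 = 1/3 - 16 = -47/3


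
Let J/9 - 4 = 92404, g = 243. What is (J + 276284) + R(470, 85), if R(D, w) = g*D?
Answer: 1222166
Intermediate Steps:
R(D, w) = 243*D
J = 831672 (J = 36 + 9*92404 = 36 + 831636 = 831672)
(J + 276284) + R(470, 85) = (831672 + 276284) + 243*470 = 1107956 + 114210 = 1222166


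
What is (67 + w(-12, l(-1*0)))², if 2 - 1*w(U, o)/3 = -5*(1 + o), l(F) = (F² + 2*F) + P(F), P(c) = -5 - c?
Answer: 169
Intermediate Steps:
l(F) = -5 + F + F² (l(F) = (F² + 2*F) + (-5 - F) = -5 + F + F²)
w(U, o) = 21 + 15*o (w(U, o) = 6 - (-15)*(1 + o) = 6 - 3*(-5 - 5*o) = 6 + (15 + 15*o) = 21 + 15*o)
(67 + w(-12, l(-1*0)))² = (67 + (21 + 15*(-5 - 1*0 + (-1*0)²)))² = (67 + (21 + 15*(-5 + 0 + 0²)))² = (67 + (21 + 15*(-5 + 0 + 0)))² = (67 + (21 + 15*(-5)))² = (67 + (21 - 75))² = (67 - 54)² = 13² = 169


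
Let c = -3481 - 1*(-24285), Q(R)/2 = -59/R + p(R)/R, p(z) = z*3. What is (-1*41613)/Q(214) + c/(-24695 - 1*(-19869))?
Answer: -977287859/127889 ≈ -7641.7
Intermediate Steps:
p(z) = 3*z
Q(R) = 6 - 118/R (Q(R) = 2*(-59/R + (3*R)/R) = 2*(-59/R + 3) = 2*(3 - 59/R) = 6 - 118/R)
c = 20804 (c = -3481 + 24285 = 20804)
(-1*41613)/Q(214) + c/(-24695 - 1*(-19869)) = (-1*41613)/(6 - 118/214) + 20804/(-24695 - 1*(-19869)) = -41613/(6 - 118*1/214) + 20804/(-24695 + 19869) = -41613/(6 - 59/107) + 20804/(-4826) = -41613/583/107 + 20804*(-1/4826) = -41613*107/583 - 10402/2413 = -404781/53 - 10402/2413 = -977287859/127889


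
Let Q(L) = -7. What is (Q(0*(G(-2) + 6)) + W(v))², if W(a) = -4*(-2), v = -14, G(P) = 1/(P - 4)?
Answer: 1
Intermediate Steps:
G(P) = 1/(-4 + P)
W(a) = 8
(Q(0*(G(-2) + 6)) + W(v))² = (-7 + 8)² = 1² = 1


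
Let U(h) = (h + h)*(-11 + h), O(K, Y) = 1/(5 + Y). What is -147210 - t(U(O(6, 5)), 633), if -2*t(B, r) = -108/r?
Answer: -31061328/211 ≈ -1.4721e+5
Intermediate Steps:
U(h) = 2*h*(-11 + h) (U(h) = (2*h)*(-11 + h) = 2*h*(-11 + h))
t(B, r) = 54/r (t(B, r) = -(-54)/r = 54/r)
-147210 - t(U(O(6, 5)), 633) = -147210 - 54/633 = -147210 - 1*18/211 = -147210 - 18/211 = -31061328/211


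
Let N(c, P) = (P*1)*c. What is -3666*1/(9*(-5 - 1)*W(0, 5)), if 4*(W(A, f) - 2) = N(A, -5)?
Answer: 611/18 ≈ 33.944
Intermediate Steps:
N(c, P) = P*c
W(A, f) = 2 - 5*A/4 (W(A, f) = 2 + (-5*A)/4 = 2 - 5*A/4)
-3666*1/(9*(-5 - 1)*W(0, 5)) = -3666*1/(9*(-5 - 1)*(2 - 5/4*0)) = -3666*(-1/(54*(2 + 0))) = -3666/(2*(-54)) = -3666/(-108) = -3666*(-1/108) = 611/18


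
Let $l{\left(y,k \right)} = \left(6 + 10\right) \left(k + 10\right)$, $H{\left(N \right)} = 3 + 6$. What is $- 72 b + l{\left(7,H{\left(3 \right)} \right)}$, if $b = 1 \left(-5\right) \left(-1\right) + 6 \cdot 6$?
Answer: $-2648$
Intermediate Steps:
$b = 41$ ($b = \left(-5\right) \left(-1\right) + 36 = 5 + 36 = 41$)
$H{\left(N \right)} = 9$
$l{\left(y,k \right)} = 160 + 16 k$ ($l{\left(y,k \right)} = 16 \left(10 + k\right) = 160 + 16 k$)
$- 72 b + l{\left(7,H{\left(3 \right)} \right)} = \left(-72\right) 41 + \left(160 + 16 \cdot 9\right) = -2952 + \left(160 + 144\right) = -2952 + 304 = -2648$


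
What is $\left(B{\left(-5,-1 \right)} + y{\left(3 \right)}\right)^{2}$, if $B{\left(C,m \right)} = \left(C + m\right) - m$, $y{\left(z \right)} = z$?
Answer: $4$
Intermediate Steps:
$B{\left(C,m \right)} = C$
$\left(B{\left(-5,-1 \right)} + y{\left(3 \right)}\right)^{2} = \left(-5 + 3\right)^{2} = \left(-2\right)^{2} = 4$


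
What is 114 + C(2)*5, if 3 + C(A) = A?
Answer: 109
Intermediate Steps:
C(A) = -3 + A
114 + C(2)*5 = 114 + (-3 + 2)*5 = 114 - 1*5 = 114 - 5 = 109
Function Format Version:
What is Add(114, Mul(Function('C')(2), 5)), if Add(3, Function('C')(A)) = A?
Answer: 109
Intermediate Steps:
Function('C')(A) = Add(-3, A)
Add(114, Mul(Function('C')(2), 5)) = Add(114, Mul(Add(-3, 2), 5)) = Add(114, Mul(-1, 5)) = Add(114, -5) = 109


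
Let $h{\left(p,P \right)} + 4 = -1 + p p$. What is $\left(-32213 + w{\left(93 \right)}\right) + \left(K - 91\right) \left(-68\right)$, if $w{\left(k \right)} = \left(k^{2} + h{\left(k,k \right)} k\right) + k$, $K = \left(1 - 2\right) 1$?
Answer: $786677$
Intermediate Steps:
$h{\left(p,P \right)} = -5 + p^{2}$ ($h{\left(p,P \right)} = -4 + \left(-1 + p p\right) = -4 + \left(-1 + p^{2}\right) = -5 + p^{2}$)
$K = -1$ ($K = \left(-1\right) 1 = -1$)
$w{\left(k \right)} = k + k^{2} + k \left(-5 + k^{2}\right)$ ($w{\left(k \right)} = \left(k^{2} + \left(-5 + k^{2}\right) k\right) + k = \left(k^{2} + k \left(-5 + k^{2}\right)\right) + k = k + k^{2} + k \left(-5 + k^{2}\right)$)
$\left(-32213 + w{\left(93 \right)}\right) + \left(K - 91\right) \left(-68\right) = \left(-32213 + 93 \left(-4 + 93 + 93^{2}\right)\right) + \left(-1 - 91\right) \left(-68\right) = \left(-32213 + 93 \left(-4 + 93 + 8649\right)\right) - -6256 = \left(-32213 + 93 \cdot 8738\right) + 6256 = \left(-32213 + 812634\right) + 6256 = 780421 + 6256 = 786677$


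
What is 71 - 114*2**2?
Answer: -385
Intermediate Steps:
71 - 114*2**2 = 71 - 114*4 = 71 - 456 = -385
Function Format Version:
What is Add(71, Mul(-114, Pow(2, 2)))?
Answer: -385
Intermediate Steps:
Add(71, Mul(-114, Pow(2, 2))) = Add(71, Mul(-114, 4)) = Add(71, -456) = -385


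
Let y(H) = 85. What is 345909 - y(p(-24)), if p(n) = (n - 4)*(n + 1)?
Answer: 345824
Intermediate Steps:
p(n) = (1 + n)*(-4 + n) (p(n) = (-4 + n)*(1 + n) = (1 + n)*(-4 + n))
345909 - y(p(-24)) = 345909 - 1*85 = 345909 - 85 = 345824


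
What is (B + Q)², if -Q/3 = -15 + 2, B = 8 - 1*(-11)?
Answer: 3364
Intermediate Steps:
B = 19 (B = 8 + 11 = 19)
Q = 39 (Q = -3*(-15 + 2) = -3*(-13) = 39)
(B + Q)² = (19 + 39)² = 58² = 3364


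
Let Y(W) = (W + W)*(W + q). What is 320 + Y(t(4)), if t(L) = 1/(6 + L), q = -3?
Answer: 15971/50 ≈ 319.42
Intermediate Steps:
Y(W) = 2*W*(-3 + W) (Y(W) = (W + W)*(W - 3) = (2*W)*(-3 + W) = 2*W*(-3 + W))
320 + Y(t(4)) = 320 + 2*(-3 + 1/(6 + 4))/(6 + 4) = 320 + 2*(-3 + 1/10)/10 = 320 + 2*(⅒)*(-3 + ⅒) = 320 + 2*(⅒)*(-29/10) = 320 - 29/50 = 15971/50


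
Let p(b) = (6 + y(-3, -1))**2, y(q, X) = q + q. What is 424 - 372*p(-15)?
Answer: 424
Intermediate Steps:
y(q, X) = 2*q
p(b) = 0 (p(b) = (6 + 2*(-3))**2 = (6 - 6)**2 = 0**2 = 0)
424 - 372*p(-15) = 424 - 372*0 = 424 + 0 = 424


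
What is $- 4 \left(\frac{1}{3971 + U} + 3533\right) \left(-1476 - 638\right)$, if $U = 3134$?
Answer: $\frac{30323174928}{1015} \approx 2.9875 \cdot 10^{7}$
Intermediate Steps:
$- 4 \left(\frac{1}{3971 + U} + 3533\right) \left(-1476 - 638\right) = - 4 \left(\frac{1}{3971 + 3134} + 3533\right) \left(-1476 - 638\right) = - 4 \left(\frac{1}{7105} + 3533\right) \left(-2114\right) = - 4 \cdot \frac{25101966}{7105} \left(-2114\right) = \left(-4\right) \left(- \frac{7580793732}{1015}\right) = \frac{30323174928}{1015}$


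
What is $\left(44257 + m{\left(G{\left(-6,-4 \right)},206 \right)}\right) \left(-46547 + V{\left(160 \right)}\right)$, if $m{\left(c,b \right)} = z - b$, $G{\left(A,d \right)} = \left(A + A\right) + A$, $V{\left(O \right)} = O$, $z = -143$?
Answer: $-2036760396$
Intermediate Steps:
$G{\left(A,d \right)} = 3 A$ ($G{\left(A,d \right)} = 2 A + A = 3 A$)
$m{\left(c,b \right)} = -143 - b$
$\left(44257 + m{\left(G{\left(-6,-4 \right)},206 \right)}\right) \left(-46547 + V{\left(160 \right)}\right) = \left(44257 - 349\right) \left(-46547 + 160\right) = \left(44257 - 349\right) \left(-46387\right) = 43908 \left(-46387\right) = -2036760396$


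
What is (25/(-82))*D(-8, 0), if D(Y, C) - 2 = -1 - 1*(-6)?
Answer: -175/82 ≈ -2.1341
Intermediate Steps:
D(Y, C) = 7 (D(Y, C) = 2 + (-1 - 1*(-6)) = 2 + (-1 + 6) = 2 + 5 = 7)
(25/(-82))*D(-8, 0) = (25/(-82))*7 = (25*(-1/82))*7 = -25/82*7 = -175/82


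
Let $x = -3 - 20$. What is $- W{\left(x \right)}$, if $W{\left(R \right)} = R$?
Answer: $23$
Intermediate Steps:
$x = -23$
$- W{\left(x \right)} = \left(-1\right) \left(-23\right) = 23$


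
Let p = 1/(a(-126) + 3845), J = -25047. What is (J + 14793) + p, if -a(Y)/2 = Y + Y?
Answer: -44594645/4349 ≈ -10254.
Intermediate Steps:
a(Y) = -4*Y (a(Y) = -2*(Y + Y) = -4*Y)
p = 1/4349 (p = 1/(-4*(-126) + 3845) = 1/(504 + 3845) = 1/4349 ≈ 0.00022994)
(J + 14793) + p = (-25047 + 14793) + 1/4349 = -10254 + 1/4349 = -44594645/4349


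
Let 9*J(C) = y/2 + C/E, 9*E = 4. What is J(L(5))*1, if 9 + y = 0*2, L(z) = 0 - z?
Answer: -7/4 ≈ -1.7500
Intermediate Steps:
E = 4/9 (E = (⅑)*4 = 4/9 ≈ 0.44444)
L(z) = -z
y = -9 (y = -9 + 0*2 = -9 + 0 = -9)
J(C) = -½ + C/4 (J(C) = (-9/2 + C/(4/9))/9 = (-9*½ + C*(9/4))/9 = (-9/2 + 9*C/4)/9 = -½ + C/4)
J(L(5))*1 = (-½ + (-1*5)/4)*1 = (-½ + (¼)*(-5))*1 = (-½ - 5/4)*1 = -7/4*1 = -7/4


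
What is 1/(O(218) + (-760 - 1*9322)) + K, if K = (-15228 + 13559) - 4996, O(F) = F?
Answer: -65743561/9864 ≈ -6665.0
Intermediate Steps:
K = -6665 (K = -1669 - 4996 = -6665)
1/(O(218) + (-760 - 1*9322)) + K = 1/(218 + (-760 - 1*9322)) - 6665 = 1/(218 + (-760 - 9322)) - 6665 = 1/(218 - 10082) - 6665 = 1/(-9864) - 6665 = -1/9864 - 6665 = -65743561/9864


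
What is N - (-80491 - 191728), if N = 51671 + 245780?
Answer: 569670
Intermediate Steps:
N = 297451
N - (-80491 - 191728) = 297451 - (-80491 - 191728) = 297451 - 1*(-272219) = 297451 + 272219 = 569670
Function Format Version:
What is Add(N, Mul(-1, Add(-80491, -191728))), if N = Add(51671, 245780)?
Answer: 569670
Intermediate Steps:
N = 297451
Add(N, Mul(-1, Add(-80491, -191728))) = Add(297451, Mul(-1, Add(-80491, -191728))) = Add(297451, Mul(-1, -272219)) = Add(297451, 272219) = 569670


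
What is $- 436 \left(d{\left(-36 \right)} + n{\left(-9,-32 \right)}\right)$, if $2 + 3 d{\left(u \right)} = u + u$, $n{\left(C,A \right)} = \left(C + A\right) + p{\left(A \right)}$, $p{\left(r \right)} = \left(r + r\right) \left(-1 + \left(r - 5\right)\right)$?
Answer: $- \frac{3095164}{3} \approx -1.0317 \cdot 10^{6}$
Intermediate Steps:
$p{\left(r \right)} = 2 r \left(-6 + r\right)$ ($p{\left(r \right)} = 2 r \left(-1 + \left(-5 + r\right)\right) = 2 r \left(-6 + r\right)$)
$n{\left(C,A \right)} = A + C + 2 A \left(-6 + A\right)$ ($n{\left(C,A \right)} = \left(C + A\right) + 2 A \left(-6 + A\right) = \left(A + C\right) + 2 A \left(-6 + A\right) = A + C + 2 A \left(-6 + A\right)$)
$d{\left(u \right)} = - \frac{2}{3} + \frac{2 u}{3}$ ($d{\left(u \right)} = - \frac{2}{3} + \frac{u + u}{3} = - \frac{2}{3} + \frac{2 u}{3}$)
$- 436 \left(d{\left(-36 \right)} + n{\left(-9,-32 \right)}\right) = - 436 \left(\left(- \frac{2}{3} + \frac{2}{3} \left(-36\right)\right) - \left(41 + 64 \left(-6 - 32\right)\right)\right) = - 436 \left(\left(- \frac{2}{3} - 24\right) - \left(41 - 2432\right)\right) = - 436 \left(- \frac{74}{3} - -2391\right) = - 436 \left(- \frac{74}{3} + 2391\right) = \left(-436\right) \frac{7099}{3} = - \frac{3095164}{3}$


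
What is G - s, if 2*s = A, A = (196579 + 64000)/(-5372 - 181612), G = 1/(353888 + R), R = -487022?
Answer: 5781925103/8297975952 ≈ 0.69679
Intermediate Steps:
G = -1/133134 (G = 1/(353888 - 487022) = 1/(-133134) = -1/133134 ≈ -7.5112e-6)
A = -260579/186984 (A = 260579/(-186984) = 260579*(-1/186984) = -260579/186984 ≈ -1.3936)
s = -260579/373968 (s = (1/2)*(-260579/186984) = -260579/373968 ≈ -0.69679)
G - s = -1/133134 - 1*(-260579/373968) = -1/133134 + 260579/373968 = 5781925103/8297975952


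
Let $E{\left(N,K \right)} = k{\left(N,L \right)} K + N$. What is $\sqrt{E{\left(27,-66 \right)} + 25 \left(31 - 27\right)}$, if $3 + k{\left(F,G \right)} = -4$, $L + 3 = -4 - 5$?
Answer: $\sqrt{589} \approx 24.269$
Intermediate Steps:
$L = -12$ ($L = -3 - 9 = -12$)
$k{\left(F,G \right)} = -7$ ($k{\left(F,G \right)} = -3 - 4 = -7$)
$E{\left(N,K \right)} = N - 7 K$ ($E{\left(N,K \right)} = - 7 K + N = N - 7 K$)
$\sqrt{E{\left(27,-66 \right)} + 25 \left(31 - 27\right)} = \sqrt{\left(27 - -462\right) + 25 \left(31 - 27\right)} = \sqrt{\left(27 + 462\right) + 25 \cdot 4} = \sqrt{489 + 100} = \sqrt{589}$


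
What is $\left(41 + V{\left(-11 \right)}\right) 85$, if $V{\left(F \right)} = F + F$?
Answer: $1615$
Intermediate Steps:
$V{\left(F \right)} = 2 F$
$\left(41 + V{\left(-11 \right)}\right) 85 = \left(41 + 2 \left(-11\right)\right) 85 = \left(41 - 22\right) 85 = 19 \cdot 85 = 1615$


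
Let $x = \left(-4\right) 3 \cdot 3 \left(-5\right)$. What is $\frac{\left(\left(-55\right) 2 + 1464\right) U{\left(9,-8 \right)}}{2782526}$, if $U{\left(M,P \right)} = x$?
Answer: $\frac{121860}{1391263} \approx 0.08759$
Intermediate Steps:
$x = 180$ ($x = \left(-12\right) 3 \left(-5\right) = \left(-36\right) \left(-5\right) = 180$)
$U{\left(M,P \right)} = 180$
$\frac{\left(\left(-55\right) 2 + 1464\right) U{\left(9,-8 \right)}}{2782526} = \frac{\left(\left(-55\right) 2 + 1464\right) 180}{2782526} = \left(-110 + 1464\right) 180 \cdot \frac{1}{2782526} = 1354 \cdot 180 \cdot \frac{1}{2782526} = 243720 \cdot \frac{1}{2782526} = \frac{121860}{1391263}$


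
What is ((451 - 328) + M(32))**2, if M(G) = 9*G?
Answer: 168921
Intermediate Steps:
((451 - 328) + M(32))**2 = ((451 - 328) + 9*32)**2 = (123 + 288)**2 = 411**2 = 168921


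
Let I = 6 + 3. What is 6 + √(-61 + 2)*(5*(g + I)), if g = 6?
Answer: 6 + 75*I*√59 ≈ 6.0 + 576.09*I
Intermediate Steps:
I = 9
6 + √(-61 + 2)*(5*(g + I)) = 6 + √(-61 + 2)*(5*(6 + 9)) = 6 + √(-59)*(5*15) = 6 + (I*√59)*75 = 6 + 75*I*√59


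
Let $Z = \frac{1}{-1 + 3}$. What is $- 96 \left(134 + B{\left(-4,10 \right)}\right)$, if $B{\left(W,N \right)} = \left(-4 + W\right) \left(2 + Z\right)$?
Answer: $-10944$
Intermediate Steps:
$Z = \frac{1}{2} \approx 0.5$
$B{\left(W,N \right)} = -10 + \frac{5 W}{2}$ ($B{\left(W,N \right)} = \left(-4 + W\right) \left(2 + \frac{1}{2}\right) = \left(-4 + W\right) \frac{5}{2} = -10 + \frac{5 W}{2}$)
$- 96 \left(134 + B{\left(-4,10 \right)}\right) = - 96 \left(134 + \left(-10 + \frac{5}{2} \left(-4\right)\right)\right) = - 96 \left(134 - 20\right) = \left(-96\right) 114 = -10944$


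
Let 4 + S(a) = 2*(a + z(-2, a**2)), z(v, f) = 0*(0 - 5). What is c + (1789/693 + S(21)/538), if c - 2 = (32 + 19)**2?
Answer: 485737859/186417 ≈ 2605.7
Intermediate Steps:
z(v, f) = 0 (z(v, f) = 0*(-5) = 0)
S(a) = -4 + 2*a (S(a) = -4 + 2*(a + 0) = -4 + 2*a)
c = 2603 (c = 2 + (32 + 19)**2 = 2 + 51**2 = 2 + 2601 = 2603)
c + (1789/693 + S(21)/538) = 2603 + (1789/693 + (-4 + 2*21)/538) = 2603 + (1789*(1/693) + (-4 + 42)*(1/538)) = 2603 + (1789/693 + 38*(1/538)) = 2603 + (1789/693 + 19/269) = 2603 + 494408/186417 = 485737859/186417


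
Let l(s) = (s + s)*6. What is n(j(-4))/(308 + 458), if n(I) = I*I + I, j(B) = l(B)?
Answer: 1128/383 ≈ 2.9452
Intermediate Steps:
l(s) = 12*s (l(s) = (2*s)*6 = 12*s)
j(B) = 12*B
n(I) = I + I² (n(I) = I² + I = I + I²)
n(j(-4))/(308 + 458) = ((12*(-4))*(1 + 12*(-4)))/(308 + 458) = (-48*(1 - 48))/766 = (-48*(-47))/766 = (1/766)*2256 = 1128/383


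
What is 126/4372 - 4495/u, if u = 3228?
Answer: -4811353/3528204 ≈ -1.3637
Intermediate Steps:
126/4372 - 4495/u = 126/4372 - 4495/3228 = 126*(1/4372) - 4495*1/3228 = 63/2186 - 4495/3228 = -4811353/3528204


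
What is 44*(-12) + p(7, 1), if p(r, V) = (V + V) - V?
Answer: -527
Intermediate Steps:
p(r, V) = V (p(r, V) = 2*V - V = V)
44*(-12) + p(7, 1) = 44*(-12) + 1 = -528 + 1 = -527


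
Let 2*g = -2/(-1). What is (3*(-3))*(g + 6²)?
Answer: -333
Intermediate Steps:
g = 1 (g = (-2/(-1))/2 = (-1*(-2))/2 = (½)*2 = 1)
(3*(-3))*(g + 6²) = (3*(-3))*(1 + 6²) = -9*(1 + 36) = -9*37 = -333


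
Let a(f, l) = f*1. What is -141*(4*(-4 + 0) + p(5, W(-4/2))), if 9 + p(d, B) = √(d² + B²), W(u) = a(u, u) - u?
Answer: 2820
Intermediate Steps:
a(f, l) = f
W(u) = 0 (W(u) = u - u = 0)
p(d, B) = -9 + √(B² + d²) (p(d, B) = -9 + √(d² + B²) = -9 + √(B² + d²))
-141*(4*(-4 + 0) + p(5, W(-4/2))) = -141*(4*(-4 + 0) + (-9 + √(0² + 5²))) = -141*(4*(-4) + (-9 + √(0 + 25))) = -141*(-16 + (-9 + √25)) = -141*(-16 + (-9 + 5)) = -141*(-16 - 4) = -141*(-20) = 2820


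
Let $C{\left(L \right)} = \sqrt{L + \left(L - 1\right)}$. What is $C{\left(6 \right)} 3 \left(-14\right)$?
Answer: $- 42 \sqrt{11} \approx -139.3$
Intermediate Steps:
$C{\left(L \right)} = \sqrt{-1 + 2 L}$ ($C{\left(L \right)} = \sqrt{L + \left(-1 + L\right)} = \sqrt{-1 + 2 L}$)
$C{\left(6 \right)} 3 \left(-14\right) = \sqrt{-1 + 2 \cdot 6} \cdot 3 \left(-14\right) = \sqrt{-1 + 12} \cdot 3 \left(-14\right) = \sqrt{11} \cdot 3 \left(-14\right) = 3 \sqrt{11} \left(-14\right) = - 42 \sqrt{11}$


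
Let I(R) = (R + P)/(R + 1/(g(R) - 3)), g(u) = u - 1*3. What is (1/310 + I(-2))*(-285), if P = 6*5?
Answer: 3957111/1054 ≈ 3754.4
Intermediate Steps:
g(u) = -3 + u (g(u) = u - 3 = -3 + u)
P = 30
I(R) = (30 + R)/(R + 1/(-6 + R)) (I(R) = (R + 30)/(R + 1/((-3 + R) - 3)) = (30 + R)/(R + 1/(-6 + R)))
(1/310 + I(-2))*(-285) = (1/310 + (-180 + (-2)**2 + 24*(-2))/(1 + (-2)**2 - 6*(-2)))*(-285) = (1/310 + (-180 + 4 - 48)/(1 + 4 + 12))*(-285) = (1/310 - 224/17)*(-285) = -69423/5270*(-285) = 3957111/1054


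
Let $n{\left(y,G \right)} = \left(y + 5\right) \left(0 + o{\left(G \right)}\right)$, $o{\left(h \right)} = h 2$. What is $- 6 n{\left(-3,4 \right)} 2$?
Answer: $-192$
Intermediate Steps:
$o{\left(h \right)} = 2 h$
$n{\left(y,G \right)} = 2 G \left(5 + y\right)$ ($n{\left(y,G \right)} = \left(y + 5\right) \left(0 + 2 G\right) = \left(5 + y\right) 2 G = 2 G \left(5 + y\right)$)
$- 6 n{\left(-3,4 \right)} 2 = - 6 \cdot 2 \cdot 4 \left(5 - 3\right) 2 = - 6 \cdot 2 \cdot 4 \cdot 2 \cdot 2 = \left(-6\right) 16 \cdot 2 = \left(-96\right) 2 = -192$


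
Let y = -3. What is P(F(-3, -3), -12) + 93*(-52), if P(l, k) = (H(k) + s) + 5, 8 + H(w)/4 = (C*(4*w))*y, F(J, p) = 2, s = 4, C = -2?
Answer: -6011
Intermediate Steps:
H(w) = -32 + 96*w (H(w) = -32 + 4*(-8*w*(-3)) = -32 + 4*(24*w) = -32 + 96*w)
P(l, k) = -23 + 96*k (P(l, k) = ((-32 + 96*k) + 4) + 5 = (-28 + 96*k) + 5 = -23 + 96*k)
P(F(-3, -3), -12) + 93*(-52) = (-23 + 96*(-12)) + 93*(-52) = (-23 - 1152) - 4836 = -1175 - 4836 = -6011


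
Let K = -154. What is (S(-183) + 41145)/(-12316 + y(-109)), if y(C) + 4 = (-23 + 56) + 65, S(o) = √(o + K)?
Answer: -13715/4074 - I*√337/12222 ≈ -3.3665 - 0.001502*I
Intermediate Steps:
S(o) = √(-154 + o) (S(o) = √(o - 154) = √(-154 + o))
y(C) = 94 (y(C) = -4 + ((-23 + 56) + 65) = -4 + (33 + 65) = -4 + 98 = 94)
(S(-183) + 41145)/(-12316 + y(-109)) = (√(-154 - 183) + 41145)/(-12316 + 94) = (√(-337) + 41145)/(-12222) = (I*√337 + 41145)*(-1/12222) = (41145 + I*√337)*(-1/12222) = -13715/4074 - I*√337/12222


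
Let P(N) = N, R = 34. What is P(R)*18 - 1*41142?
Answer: -40530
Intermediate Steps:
P(R)*18 - 1*41142 = 34*18 - 1*41142 = 612 - 41142 = -40530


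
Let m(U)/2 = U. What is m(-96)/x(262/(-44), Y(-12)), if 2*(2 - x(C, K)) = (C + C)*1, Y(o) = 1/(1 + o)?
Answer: -4224/175 ≈ -24.137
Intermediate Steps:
m(U) = 2*U
x(C, K) = 2 - C (x(C, K) = 2 - (C + C)/2 = 2 - 2*C/2 = 2 - C)
m(-96)/x(262/(-44), Y(-12)) = (2*(-96))/(2 - 262/(-44)) = -192/(2 - 262*(-1)/44) = -192/(2 - 1*(-131/22)) = -192/(2 + 131/22) = -192/175/22 = -192*22/175 = -4224/175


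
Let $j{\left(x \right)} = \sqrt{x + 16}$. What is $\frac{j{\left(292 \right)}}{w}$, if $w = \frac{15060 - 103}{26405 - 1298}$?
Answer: $\frac{50214 \sqrt{77}}{14957} \approx 29.46$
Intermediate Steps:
$j{\left(x \right)} = \sqrt{16 + x}$
$w = \frac{14957}{25107}$ ($w = \frac{14957}{26405 - 1298} = \frac{14957}{25107} \approx 0.59573$)
$\frac{j{\left(292 \right)}}{w} = \frac{\sqrt{16 + 292}}{\frac{14957}{25107}} = \sqrt{308} \cdot \frac{25107}{14957} = 2 \sqrt{77} \cdot \frac{25107}{14957} = \frac{50214 \sqrt{77}}{14957}$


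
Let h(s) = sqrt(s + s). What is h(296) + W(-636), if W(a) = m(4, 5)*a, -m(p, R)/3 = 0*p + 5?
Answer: 9540 + 4*sqrt(37) ≈ 9564.3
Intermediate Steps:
m(p, R) = -15 (m(p, R) = -3*(0*p + 5) = -3*(0 + 5) = -3*5 = -15)
W(a) = -15*a
h(s) = sqrt(2)*sqrt(s) (h(s) = sqrt(2*s) = sqrt(2)*sqrt(s))
h(296) + W(-636) = sqrt(2)*sqrt(296) - 15*(-636) = sqrt(2)*(2*sqrt(74)) + 9540 = 4*sqrt(37) + 9540 = 9540 + 4*sqrt(37)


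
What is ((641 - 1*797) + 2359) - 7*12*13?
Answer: 1111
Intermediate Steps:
((641 - 1*797) + 2359) - 7*12*13 = ((641 - 797) + 2359) - 84*13 = (-156 + 2359) - 1092 = 2203 - 1092 = 1111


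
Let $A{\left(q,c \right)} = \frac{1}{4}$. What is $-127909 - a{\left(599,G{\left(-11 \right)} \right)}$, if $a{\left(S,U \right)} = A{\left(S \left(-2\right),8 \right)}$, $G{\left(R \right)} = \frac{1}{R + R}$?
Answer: $- \frac{511637}{4} \approx -1.2791 \cdot 10^{5}$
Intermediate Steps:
$A{\left(q,c \right)} = \frac{1}{4}$
$G{\left(R \right)} = \frac{1}{2 R}$
$a{\left(S,U \right)} = \frac{1}{4}$
$-127909 - a{\left(599,G{\left(-11 \right)} \right)} = -127909 - \frac{1}{4} = - \frac{511637}{4}$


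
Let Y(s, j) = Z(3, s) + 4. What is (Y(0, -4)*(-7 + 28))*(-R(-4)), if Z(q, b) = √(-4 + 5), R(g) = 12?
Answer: -1260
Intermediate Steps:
Z(q, b) = 1 (Z(q, b) = √1 = 1)
Y(s, j) = 5 (Y(s, j) = 1 + 4 = 5)
(Y(0, -4)*(-7 + 28))*(-R(-4)) = (5*(-7 + 28))*(-1*12) = (5*21)*(-12) = 105*(-12) = -1260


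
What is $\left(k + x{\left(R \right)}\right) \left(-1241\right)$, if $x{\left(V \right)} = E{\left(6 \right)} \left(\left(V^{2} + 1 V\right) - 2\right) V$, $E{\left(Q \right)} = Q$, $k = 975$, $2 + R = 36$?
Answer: $-301968807$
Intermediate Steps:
$R = 34$ ($R = -2 + 36 = 34$)
$x{\left(V \right)} = V \left(-12 + 6 V + 6 V^{2}\right)$ ($x{\left(V \right)} = 6 \left(\left(V^{2} + 1 V\right) - 2\right) V = 6 \left(\left(V^{2} + V\right) - 2\right) V = 6 \left(\left(V + V^{2}\right) - 2\right) V = 6 \left(-2 + V + V^{2}\right) V = \left(-12 + 6 V + 6 V^{2}\right) V = V \left(-12 + 6 V + 6 V^{2}\right)$)
$\left(k + x{\left(R \right)}\right) \left(-1241\right) = \left(975 + 6 \cdot 34 \left(-2 + 34 + 34^{2}\right)\right) \left(-1241\right) = \left(975 + 6 \cdot 34 \left(-2 + 34 + 1156\right)\right) \left(-1241\right) = \left(975 + 6 \cdot 34 \cdot 1188\right) \left(-1241\right) = \left(975 + 242352\right) \left(-1241\right) = 243327 \left(-1241\right) = -301968807$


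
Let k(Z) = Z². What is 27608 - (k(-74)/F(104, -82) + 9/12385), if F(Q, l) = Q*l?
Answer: 729001206437/26404820 ≈ 27609.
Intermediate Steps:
27608 - (k(-74)/F(104, -82) + 9/12385) = 27608 - ((-74)²/((104*(-82))) + 9/12385) = 27608 - (5476/(-8528) + 9*(1/12385)) = 27608 - (5476*(-1/8528) + 9/12385) = 27608 - (-1369/2132 + 9/12385) = 27608 - 1*(-16935877/26404820) = 27608 + 16935877/26404820 = 729001206437/26404820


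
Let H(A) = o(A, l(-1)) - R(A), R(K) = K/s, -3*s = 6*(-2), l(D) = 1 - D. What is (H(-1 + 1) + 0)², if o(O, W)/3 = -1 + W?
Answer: 9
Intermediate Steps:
s = 4 (s = -2*(-2) = -⅓*(-12) = 4)
o(O, W) = -3 + 3*W (o(O, W) = 3*(-1 + W) = -3 + 3*W)
R(K) = K/4
H(A) = 3 - A/4 (H(A) = (-3 + 3*(1 - 1*(-1))) - A/4 = (-3 + 3*(1 + 1)) - A/4 = (-3 + 3*2) - A/4 = (-3 + 6) - A/4 = 3 - A/4)
(H(-1 + 1) + 0)² = ((3 - (-1 + 1)/4) + 0)² = ((3 - ¼*0) + 0)² = ((3 + 0) + 0)² = (3 + 0)² = 3² = 9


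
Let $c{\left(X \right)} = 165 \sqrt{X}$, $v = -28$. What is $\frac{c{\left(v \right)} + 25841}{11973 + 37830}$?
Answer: $\frac{25841}{49803} + \frac{110 i \sqrt{7}}{16601} \approx 0.51886 + 0.017531 i$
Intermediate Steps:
$\frac{c{\left(v \right)} + 25841}{11973 + 37830} = \frac{165 \sqrt{-28} + 25841}{11973 + 37830} = \frac{165 \cdot 2 i \sqrt{7} + 25841}{49803} = \left(330 i \sqrt{7} + 25841\right) \frac{1}{49803} = \left(25841 + 330 i \sqrt{7}\right) \frac{1}{49803} = \frac{25841}{49803} + \frac{110 i \sqrt{7}}{16601}$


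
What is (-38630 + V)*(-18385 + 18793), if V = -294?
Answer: -15880992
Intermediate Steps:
(-38630 + V)*(-18385 + 18793) = (-38630 - 294)*(-18385 + 18793) = -38924*408 = -15880992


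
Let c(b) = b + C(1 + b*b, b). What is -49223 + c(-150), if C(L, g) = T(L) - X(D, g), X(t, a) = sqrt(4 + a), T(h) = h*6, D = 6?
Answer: 85633 - I*sqrt(146) ≈ 85633.0 - 12.083*I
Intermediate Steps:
T(h) = 6*h
C(L, g) = -sqrt(4 + g) + 6*L (C(L, g) = 6*L - sqrt(4 + g) = -sqrt(4 + g) + 6*L)
c(b) = 6 + b - sqrt(4 + b) + 6*b**2 (c(b) = b + (-sqrt(4 + b) + 6*(1 + b*b)) = b + (-sqrt(4 + b) + 6*(1 + b**2)) = b + (-sqrt(4 + b) + (6 + 6*b**2)) = b + (6 - sqrt(4 + b) + 6*b**2) = 6 + b - sqrt(4 + b) + 6*b**2)
-49223 + c(-150) = -49223 + (6 - 150 - sqrt(4 - 150) + 6*(-150)**2) = -49223 + (6 - 150 - sqrt(-146) + 6*22500) = -49223 + (6 - 150 - I*sqrt(146) + 135000) = -49223 + (134856 - I*sqrt(146)) = 85633 - I*sqrt(146)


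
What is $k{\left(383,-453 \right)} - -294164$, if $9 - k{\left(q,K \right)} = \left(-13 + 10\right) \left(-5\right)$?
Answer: $294158$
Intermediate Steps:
$k{\left(q,K \right)} = -6$ ($k{\left(q,K \right)} = 9 - \left(-13 + 10\right) \left(-5\right) = 9 - \left(-3\right) \left(-5\right) = 9 - 15 = -6$)
$k{\left(383,-453 \right)} - -294164 = -6 - -294164 = -6 + 294164 = 294158$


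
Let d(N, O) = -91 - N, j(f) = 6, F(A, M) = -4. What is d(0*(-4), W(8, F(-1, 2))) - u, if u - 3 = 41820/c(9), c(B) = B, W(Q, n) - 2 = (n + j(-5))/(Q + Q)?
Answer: -14222/3 ≈ -4740.7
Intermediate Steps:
W(Q, n) = 2 + (6 + n)/(2*Q) (W(Q, n) = 2 + (n + 6)/(Q + Q) = 2 + (6 + n)/((2*Q)) = 2 + (6 + n)*(1/(2*Q)) = 2 + (6 + n)/(2*Q))
u = 13949/3 (u = 3 + 41820/9 = 3 + 41820*(⅑) = 3 + 13940/3 = 13949/3 ≈ 4649.7)
d(0*(-4), W(8, F(-1, 2))) - u = (-91 - 0*(-4)) - 1*13949/3 = (-91 - 1*0) - 13949/3 = (-91 + 0) - 13949/3 = -91 - 13949/3 = -14222/3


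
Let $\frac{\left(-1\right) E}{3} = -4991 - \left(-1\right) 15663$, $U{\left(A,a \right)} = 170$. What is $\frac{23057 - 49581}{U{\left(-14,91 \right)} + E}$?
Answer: $\frac{13262}{15923} \approx 0.83288$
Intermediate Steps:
$E = -32016$ ($E = - 3 \left(-4991 - \left(-1\right) 15663\right) = - 3 \left(-4991 - -15663\right) = - 3 \left(-4991 + 15663\right) = \left(-3\right) 10672 = -32016$)
$\frac{23057 - 49581}{U{\left(-14,91 \right)} + E} = \frac{23057 - 49581}{170 - 32016} = - \frac{26524}{-31846} = \left(-26524\right) \left(- \frac{1}{31846}\right) = \frac{13262}{15923}$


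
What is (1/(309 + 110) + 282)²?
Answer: 13961549281/175561 ≈ 79525.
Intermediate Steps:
(1/(309 + 110) + 282)² = (1/419 + 282)² = (118159/419)² = 13961549281/175561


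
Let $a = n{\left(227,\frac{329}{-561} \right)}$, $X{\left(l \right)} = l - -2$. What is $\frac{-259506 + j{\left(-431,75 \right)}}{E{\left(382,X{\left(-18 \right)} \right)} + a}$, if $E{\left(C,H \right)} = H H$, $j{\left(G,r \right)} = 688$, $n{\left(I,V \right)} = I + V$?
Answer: $- \frac{10371207}{19331} \approx -536.51$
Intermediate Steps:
$X{\left(l \right)} = 2 + l$ ($X{\left(l \right)} = l + 2 = 2 + l$)
$E{\left(C,H \right)} = H^{2}$
$a = \frac{127018}{561}$ ($a = 227 + \frac{329}{-561} = 227 + 329 \left(- \frac{1}{561}\right) = 227 - \frac{329}{561} = \frac{127018}{561} \approx 226.41$)
$\frac{-259506 + j{\left(-431,75 \right)}}{E{\left(382,X{\left(-18 \right)} \right)} + a} = \frac{-259506 + 688}{\left(2 - 18\right)^{2} + \frac{127018}{561}} = - \frac{258818}{\left(-16\right)^{2} + \frac{127018}{561}} = - \frac{258818}{256 + \frac{127018}{561}} = - \frac{258818}{\frac{270634}{561}} = \left(-258818\right) \frac{561}{270634} = - \frac{10371207}{19331}$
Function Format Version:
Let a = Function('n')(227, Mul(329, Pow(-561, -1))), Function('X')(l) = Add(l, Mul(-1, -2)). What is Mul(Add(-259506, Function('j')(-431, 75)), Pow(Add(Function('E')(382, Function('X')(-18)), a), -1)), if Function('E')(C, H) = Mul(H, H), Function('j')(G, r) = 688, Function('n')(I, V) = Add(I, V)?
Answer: Rational(-10371207, 19331) ≈ -536.51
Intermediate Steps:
Function('X')(l) = Add(2, l) (Function('X')(l) = Add(l, 2) = Add(2, l))
Function('E')(C, H) = Pow(H, 2)
a = Rational(127018, 561) (a = Add(227, Mul(329, Pow(-561, -1))) = Add(227, Mul(329, Rational(-1, 561))) = Add(227, Rational(-329, 561)) = Rational(127018, 561) ≈ 226.41)
Mul(Add(-259506, Function('j')(-431, 75)), Pow(Add(Function('E')(382, Function('X')(-18)), a), -1)) = Mul(Add(-259506, 688), Pow(Add(Pow(Add(2, -18), 2), Rational(127018, 561)), -1)) = Mul(-258818, Pow(Add(Pow(-16, 2), Rational(127018, 561)), -1)) = Mul(-258818, Pow(Add(256, Rational(127018, 561)), -1)) = Mul(-258818, Pow(Rational(270634, 561), -1)) = Mul(-258818, Rational(561, 270634)) = Rational(-10371207, 19331)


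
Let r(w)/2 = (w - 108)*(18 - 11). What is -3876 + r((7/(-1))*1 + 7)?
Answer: -5388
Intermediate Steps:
r(w) = -1512 + 14*w (r(w) = 2*((w - 108)*(18 - 11)) = 2*((-108 + w)*7) = 2*(-756 + 7*w) = -1512 + 14*w)
-3876 + r((7/(-1))*1 + 7) = -3876 + (-1512 + 14*((7/(-1))*1 + 7)) = -3876 + (-1512 + 14*((7*(-1))*1 + 7)) = -3876 + (-1512 + 14*(-7*1 + 7)) = -3876 + (-1512 + 14*(-7 + 7)) = -3876 + (-1512 + 14*0) = -3876 + (-1512 + 0) = -3876 - 1512 = -5388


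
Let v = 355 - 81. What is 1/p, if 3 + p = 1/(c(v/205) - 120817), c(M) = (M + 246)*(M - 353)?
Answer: -8732636489/26197951492 ≈ -0.33333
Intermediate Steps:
v = 274
c(M) = (-353 + M)*(246 + M) (c(M) = (246 + M)*(-353 + M) = (-353 + M)*(246 + M))
p = -26197951492/8732636489 (p = -3 + 1/((-86838 + (274/205)**2 - 29318/205) - 120817) = -3 + 1/((-86838 + (274*(1/205))**2 - 29318/205) - 120817) = -3 + 1/((-86838 + (274/205)**2 - 107*274/205) - 120817) = -3 + 1/((-86838 + 75076/42025 - 29318/205) - 120817) = -3 + 1/(-3655302064/42025 - 120817) = -3 + 1/(-8732636489/42025) = -3 - 42025/8732636489 = -26197951492/8732636489 ≈ -3.0000)
1/p = 1/(-26197951492/8732636489) = -8732636489/26197951492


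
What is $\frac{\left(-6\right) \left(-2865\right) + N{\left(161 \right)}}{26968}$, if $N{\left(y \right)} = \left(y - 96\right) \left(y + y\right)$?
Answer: $\frac{4765}{3371} \approx 1.4135$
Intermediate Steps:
$N{\left(y \right)} = 2 y \left(-96 + y\right)$ ($N{\left(y \right)} = \left(-96 + y\right) 2 y = 2 y \left(-96 + y\right)$)
$\frac{\left(-6\right) \left(-2865\right) + N{\left(161 \right)}}{26968} = \frac{\left(-6\right) \left(-2865\right) + 2 \cdot 161 \left(-96 + 161\right)}{26968} = \left(17190 + 2 \cdot 161 \cdot 65\right) \frac{1}{26968} = \left(17190 + 20930\right) \frac{1}{26968} = 38120 \cdot \frac{1}{26968} = \frac{4765}{3371}$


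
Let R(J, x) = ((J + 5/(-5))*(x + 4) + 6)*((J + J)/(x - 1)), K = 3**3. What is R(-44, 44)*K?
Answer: 5117904/43 ≈ 1.1902e+5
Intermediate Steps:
K = 27
R(J, x) = 2*J*(6 + (-1 + J)*(4 + x))/(-1 + x) (R(J, x) = ((J + 5*(-1/5))*(4 + x) + 6)*((2*J)/(-1 + x)) = ((J - 1)*(4 + x) + 6)*(2*J/(-1 + x)) = ((-1 + J)*(4 + x) + 6)*(2*J/(-1 + x)) = (6 + (-1 + J)*(4 + x))*(2*J/(-1 + x)) = 2*J*(6 + (-1 + J)*(4 + x))/(-1 + x))
R(-44, 44)*K = (2*(-44)*(2 - 1*44 + 4*(-44) - 44*44)/(-1 + 44))*27 = (2*(-44)*(2 - 44 - 176 - 1936)/43)*27 = (2*(-44)*(1/43)*(-2154))*27 = (189552/43)*27 = 5117904/43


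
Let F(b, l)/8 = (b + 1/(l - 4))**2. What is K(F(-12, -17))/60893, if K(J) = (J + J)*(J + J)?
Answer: 1048870932736/11842531533 ≈ 88.568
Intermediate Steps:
F(b, l) = 8*(b + 1/(-4 + l))**2 (F(b, l) = 8*(b + 1/(l - 4))**2 = 8*(b + 1/(-4 + l))**2)
K(J) = 4*J**2 (K(J) = (2*J)*(2*J) = 4*J**2)
K(F(-12, -17))/60893 = (4*(8*(1 - 4*(-12) - 12*(-17))**2/(-4 - 17)**2)**2)/60893 = (4*(8*(1 + 48 + 204)**2/(-21)**2)**2)*(1/60893) = (4*(8*(1/441)*253**2)**2)*(1/60893) = (4*(8*(1/441)*64009)**2)*(1/60893) = (4*(512072/441)**2)*(1/60893) = (4*(262217733184/194481))*(1/60893) = (1048870932736/194481)*(1/60893) = 1048870932736/11842531533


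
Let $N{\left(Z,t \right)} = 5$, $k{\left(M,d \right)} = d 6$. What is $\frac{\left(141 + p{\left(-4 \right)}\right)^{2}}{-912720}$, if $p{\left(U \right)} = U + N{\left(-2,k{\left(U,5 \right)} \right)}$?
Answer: $- \frac{5041}{228180} \approx -0.022092$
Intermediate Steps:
$k{\left(M,d \right)} = 6 d$
$p{\left(U \right)} = 5 + U$ ($p{\left(U \right)} = U + 5 = 5 + U$)
$\frac{\left(141 + p{\left(-4 \right)}\right)^{2}}{-912720} = \frac{\left(141 + \left(5 - 4\right)\right)^{2}}{-912720} = \left(141 + 1\right)^{2} \left(- \frac{1}{912720}\right) = 142^{2} \left(- \frac{1}{912720}\right) = 20164 \left(- \frac{1}{912720}\right) = - \frac{5041}{228180}$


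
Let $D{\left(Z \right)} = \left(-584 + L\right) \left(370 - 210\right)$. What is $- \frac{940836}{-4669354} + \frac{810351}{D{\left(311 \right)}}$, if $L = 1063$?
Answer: $\frac{1927960677147}{178929645280} \approx 10.775$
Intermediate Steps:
$D{\left(Z \right)} = 76640$ ($D{\left(Z \right)} = \left(-584 + 1063\right) \left(370 - 210\right) = 479 \cdot 160 = 76640$)
$- \frac{940836}{-4669354} + \frac{810351}{D{\left(311 \right)}} = - \frac{940836}{-4669354} + \frac{810351}{76640} = \left(-940836\right) \left(- \frac{1}{4669354}\right) + 810351 \cdot \frac{1}{76640} = \frac{470418}{2334677} + \frac{810351}{76640} = \frac{1927960677147}{178929645280}$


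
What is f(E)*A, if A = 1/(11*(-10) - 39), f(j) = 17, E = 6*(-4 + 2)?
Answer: -17/149 ≈ -0.11409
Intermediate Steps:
E = -12 (E = 6*(-2) = -12)
A = -1/149 (A = 1/(-110 - 39) = 1/(-149) = -1/149 ≈ -0.0067114)
f(E)*A = 17*(-1/149) = -17/149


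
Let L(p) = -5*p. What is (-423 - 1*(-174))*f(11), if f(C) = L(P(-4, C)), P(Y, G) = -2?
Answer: -2490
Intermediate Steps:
f(C) = 10 (f(C) = -5*(-2) = 10)
(-423 - 1*(-174))*f(11) = (-423 - 1*(-174))*10 = (-423 + 174)*10 = -249*10 = -2490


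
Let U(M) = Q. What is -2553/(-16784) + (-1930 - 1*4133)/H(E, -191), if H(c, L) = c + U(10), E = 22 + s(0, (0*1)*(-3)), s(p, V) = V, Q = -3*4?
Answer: -50867931/83920 ≈ -606.15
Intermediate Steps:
Q = -12
U(M) = -12
E = 22 (E = 22 + (0*1)*(-3) = 22 + 0*(-3) = 22 + 0 = 22)
H(c, L) = -12 + c (H(c, L) = c - 12 = -12 + c)
-2553/(-16784) + (-1930 - 1*4133)/H(E, -191) = -2553/(-16784) + (-1930 - 1*4133)/(-12 + 22) = -2553*(-1/16784) + (-1930 - 4133)/10 = 2553/16784 - 6063*1/10 = 2553/16784 - 6063/10 = -50867931/83920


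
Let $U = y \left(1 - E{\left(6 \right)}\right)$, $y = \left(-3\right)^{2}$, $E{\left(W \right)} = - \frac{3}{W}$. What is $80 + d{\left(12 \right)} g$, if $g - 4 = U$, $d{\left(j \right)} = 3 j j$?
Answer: $7640$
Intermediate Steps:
$y = 9$
$d{\left(j \right)} = 3 j^{2}$
$U = \frac{27}{2}$ ($U = 9 \left(1 - - \frac{3}{6}\right) = 9 \left(1 - \left(-3\right) \frac{1}{6}\right) = 9 \left(1 - - \frac{1}{2}\right) = 9 \left(1 + \frac{1}{2}\right) = 9 \cdot \frac{3}{2} = \frac{27}{2} \approx 13.5$)
$g = \frac{35}{2}$ ($g = 4 + \frac{27}{2} = \frac{35}{2} \approx 17.5$)
$80 + d{\left(12 \right)} g = 80 + 3 \cdot 12^{2} \cdot \frac{35}{2} = 80 + 3 \cdot 144 \cdot \frac{35}{2} = 80 + 432 \cdot \frac{35}{2} = 80 + 7560 = 7640$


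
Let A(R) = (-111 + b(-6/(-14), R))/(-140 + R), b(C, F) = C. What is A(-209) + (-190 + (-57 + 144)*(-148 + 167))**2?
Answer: 5228922241/2443 ≈ 2.1404e+6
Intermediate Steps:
A(R) = -774/(7*(-140 + R)) (A(R) = (-111 - 6/(-14))/(-140 + R) = (-111 - 6*(-1/14))/(-140 + R) = (-111 + 3/7)/(-140 + R) = -774/(7*(-140 + R)))
A(-209) + (-190 + (-57 + 144)*(-148 + 167))**2 = -774/(-980 + 7*(-209)) + (-190 + (-57 + 144)*(-148 + 167))**2 = -774/(-980 - 1463) + (-190 + 87*19)**2 = -774/(-2443) + (-190 + 1653)**2 = -774*(-1/2443) + 1463**2 = 774/2443 + 2140369 = 5228922241/2443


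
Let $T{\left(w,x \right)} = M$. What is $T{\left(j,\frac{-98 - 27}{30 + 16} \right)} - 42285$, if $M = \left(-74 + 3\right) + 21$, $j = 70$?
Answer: $-42335$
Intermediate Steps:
$M = -50$ ($M = -71 + 21 = -50$)
$T{\left(w,x \right)} = -50$
$T{\left(j,\frac{-98 - 27}{30 + 16} \right)} - 42285 = -50 - 42285 = -42335$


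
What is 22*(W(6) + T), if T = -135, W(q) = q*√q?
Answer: -2970 + 132*√6 ≈ -2646.7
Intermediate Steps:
W(q) = q^(3/2)
22*(W(6) + T) = 22*(6^(3/2) - 135) = 22*(6*√6 - 135) = 22*(-135 + 6*√6) = -2970 + 132*√6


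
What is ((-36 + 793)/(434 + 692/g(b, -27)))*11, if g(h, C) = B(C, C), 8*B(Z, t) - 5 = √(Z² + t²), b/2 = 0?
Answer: 2474126567/107620306 - 311163336*√2/53810153 ≈ 14.812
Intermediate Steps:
b = 0 (b = 2*0 = 0)
B(Z, t) = 5/8 + √(Z² + t²)/8
g(h, C) = 5/8 + √2*√(C²)/8 (g(h, C) = 5/8 + √(C² + C²)/8 = 5/8 + √(2*C²)/8 = 5/8 + (√2*√(C²))/8 = 5/8 + √2*√(C²)/8)
((-36 + 793)/(434 + 692/g(b, -27)))*11 = ((-36 + 793)/(434 + 692/(5/8 + √2*√((-27)²)/8)))*11 = (757/(434 + 692/(5/8 + √2*√729/8)))*11 = (757/(434 + 692/(5/8 + (⅛)*√2*27)))*11 = (757/(434 + 692/(5/8 + 27*√2/8)))*11 = 8327/(434 + 692/(5/8 + 27*√2/8))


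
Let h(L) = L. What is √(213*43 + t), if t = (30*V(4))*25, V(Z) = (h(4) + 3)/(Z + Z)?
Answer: √39261/2 ≈ 99.072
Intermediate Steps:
V(Z) = 7/(2*Z) (V(Z) = (4 + 3)/(Z + Z) = 7/((2*Z)) = 7*(1/(2*Z)) = 7/(2*Z))
t = 2625/4 (t = (30*((7/2)/4))*25 = (30*((7/2)*(¼)))*25 = (30*(7/8))*25 = (105/4)*25 = 2625/4 ≈ 656.25)
√(213*43 + t) = √(213*43 + 2625/4) = √(9159 + 2625/4) = √(39261/4) = √39261/2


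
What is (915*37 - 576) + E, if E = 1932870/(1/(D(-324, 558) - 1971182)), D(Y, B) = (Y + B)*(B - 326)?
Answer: -3705106872501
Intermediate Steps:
D(Y, B) = (-326 + B)*(B + Y) (D(Y, B) = (B + Y)*(-326 + B) = (-326 + B)*(B + Y))
E = -3705106905780 (E = 1932870/(1/((558² - 326*558 - 326*(-324) + 558*(-324)) - 1971182)) = 1932870/(1/((311364 - 181908 + 105624 - 180792) - 1971182)) = 1932870/(1/(54288 - 1971182)) = 1932870/(1/(-1916894)) = 1932870/(-1/1916894) = 1932870*(-1916894) = -3705106905780)
(915*37 - 576) + E = (915*37 - 576) - 3705106905780 = (33855 - 576) - 3705106905780 = 33279 - 3705106905780 = -3705106872501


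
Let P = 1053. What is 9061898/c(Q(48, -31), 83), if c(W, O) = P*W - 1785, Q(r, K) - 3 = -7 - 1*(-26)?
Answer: 9061898/21381 ≈ 423.83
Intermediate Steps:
Q(r, K) = 22 (Q(r, K) = 3 + (-7 - 1*(-26)) = 3 + (-7 + 26) = 3 + 19 = 22)
c(W, O) = -1785 + 1053*W (c(W, O) = 1053*W - 1785 = -1785 + 1053*W)
9061898/c(Q(48, -31), 83) = 9061898/(-1785 + 1053*22) = 9061898/(-1785 + 23166) = 9061898/21381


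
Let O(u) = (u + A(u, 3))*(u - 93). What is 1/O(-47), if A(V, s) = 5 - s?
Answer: 1/6300 ≈ 0.00015873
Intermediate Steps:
O(u) = (-93 + u)*(2 + u) (O(u) = (u + (5 - 1*3))*(u - 93) = (u + (5 - 3))*(-93 + u) = (u + 2)*(-93 + u) = (2 + u)*(-93 + u) = (-93 + u)*(2 + u))
1/O(-47) = 1/(-186 + (-47)² - 91*(-47)) = 1/(-186 + 2209 + 4277) = 1/6300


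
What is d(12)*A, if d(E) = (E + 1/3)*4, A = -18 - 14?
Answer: -4736/3 ≈ -1578.7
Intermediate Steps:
A = -32
d(E) = 4/3 + 4*E (d(E) = (E + ⅓)*4 = (⅓ + E)*4 = 4/3 + 4*E)
d(12)*A = (4/3 + 4*12)*(-32) = (4/3 + 48)*(-32) = (148/3)*(-32) = -4736/3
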